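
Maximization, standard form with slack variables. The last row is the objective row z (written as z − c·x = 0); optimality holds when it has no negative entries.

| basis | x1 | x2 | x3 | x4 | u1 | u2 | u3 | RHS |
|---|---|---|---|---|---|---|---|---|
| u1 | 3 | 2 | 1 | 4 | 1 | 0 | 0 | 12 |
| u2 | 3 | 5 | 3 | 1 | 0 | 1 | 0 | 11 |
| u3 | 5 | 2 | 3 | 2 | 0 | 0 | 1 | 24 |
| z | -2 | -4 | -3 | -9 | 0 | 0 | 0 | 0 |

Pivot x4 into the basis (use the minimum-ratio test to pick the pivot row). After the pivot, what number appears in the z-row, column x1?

Ratio test on column x4 — row 1: 12/4 = 3; row 2: 11/1 = 11; row 3: 24/2 = 12. Minimum is 3 at row 1 (u1 leaves); pivot element 4.
Divide row 1 by 4; eliminate column x4 from the other rows.
z-row update in column x1: -2 − (-9)·(3/4) = 19/4.

19/4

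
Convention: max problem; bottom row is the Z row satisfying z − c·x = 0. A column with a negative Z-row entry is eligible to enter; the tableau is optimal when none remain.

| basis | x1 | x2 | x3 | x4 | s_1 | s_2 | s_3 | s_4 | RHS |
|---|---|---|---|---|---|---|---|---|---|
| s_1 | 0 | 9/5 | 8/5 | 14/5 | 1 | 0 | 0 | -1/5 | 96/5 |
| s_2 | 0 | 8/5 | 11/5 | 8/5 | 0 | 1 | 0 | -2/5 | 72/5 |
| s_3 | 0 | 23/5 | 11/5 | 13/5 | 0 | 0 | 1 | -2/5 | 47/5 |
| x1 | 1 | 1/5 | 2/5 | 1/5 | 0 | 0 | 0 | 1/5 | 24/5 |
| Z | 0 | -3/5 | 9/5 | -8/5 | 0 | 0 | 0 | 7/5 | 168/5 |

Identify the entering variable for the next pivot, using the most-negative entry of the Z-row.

x4

Negative Z-row entries: x2: -3/5, x4: -8/5.
The most negative is -8/5 in column x4, so x4 enters.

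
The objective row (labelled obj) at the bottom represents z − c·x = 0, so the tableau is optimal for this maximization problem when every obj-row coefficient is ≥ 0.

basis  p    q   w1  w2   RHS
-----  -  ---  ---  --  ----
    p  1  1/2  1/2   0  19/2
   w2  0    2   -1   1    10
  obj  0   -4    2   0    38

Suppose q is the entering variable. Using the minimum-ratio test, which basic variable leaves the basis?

w2

Column q entries and ratios — p: (19/2)/(1/2) = 19; w2: 10/2 = 5.
Smallest ratio is 5 in the row of w2, so w2 leaves.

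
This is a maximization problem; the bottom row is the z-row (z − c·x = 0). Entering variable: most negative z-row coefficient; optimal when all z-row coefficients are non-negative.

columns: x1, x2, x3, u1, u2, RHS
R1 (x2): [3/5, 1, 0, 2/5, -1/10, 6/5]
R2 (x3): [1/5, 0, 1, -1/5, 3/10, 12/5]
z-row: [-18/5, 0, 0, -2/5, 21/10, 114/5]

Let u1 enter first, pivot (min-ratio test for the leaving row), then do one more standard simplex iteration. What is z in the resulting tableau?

30

Ratio test on column u1 — row 1: (6/5)/(2/5) = 3; row 2: entry -1/5 ≤ 0. Minimum is 3 at row 1 (x2 leaves); pivot element 2/5.
Pivot on row 1; the z-row RHS becomes 114/5 − (-2/5)·3 = 24.
Next entering variable (most negative z-row entry -3): x1.
Ratio test on column x1 — row 1: 3/(3/2) = 2; row 2: 3/(1/2) = 6. Minimum is 2 at row 1 (u1 leaves); pivot element 3/2.
After the second pivot the z-row RHS is 24 − (-3)·2 = 30.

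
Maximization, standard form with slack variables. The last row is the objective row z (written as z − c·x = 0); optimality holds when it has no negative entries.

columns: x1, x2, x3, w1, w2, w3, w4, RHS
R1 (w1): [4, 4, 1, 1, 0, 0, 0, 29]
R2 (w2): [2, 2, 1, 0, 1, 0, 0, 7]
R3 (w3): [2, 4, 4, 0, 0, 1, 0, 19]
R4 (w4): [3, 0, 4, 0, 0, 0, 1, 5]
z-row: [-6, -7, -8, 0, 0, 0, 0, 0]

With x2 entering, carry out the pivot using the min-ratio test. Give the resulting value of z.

49/2

Ratio test on column x2 — row 1: 29/4 = 29/4; row 2: 7/2 = 7/2; row 3: 19/4 = 19/4; row 4: entry 0 ≤ 0. Minimum is 7/2 at row 2 (w2 leaves); pivot element 2.
Pivot on row 2; the z-row RHS becomes 0 − (-7)·(7/2) = 49/2.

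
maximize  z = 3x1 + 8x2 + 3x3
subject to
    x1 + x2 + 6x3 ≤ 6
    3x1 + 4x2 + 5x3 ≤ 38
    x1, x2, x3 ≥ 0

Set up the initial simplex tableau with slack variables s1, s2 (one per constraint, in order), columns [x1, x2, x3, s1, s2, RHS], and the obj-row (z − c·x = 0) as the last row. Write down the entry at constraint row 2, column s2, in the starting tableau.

1

Slack s2 belongs to constraint 2; its column is the unit vector e_2, so the entry in row 2 is 1.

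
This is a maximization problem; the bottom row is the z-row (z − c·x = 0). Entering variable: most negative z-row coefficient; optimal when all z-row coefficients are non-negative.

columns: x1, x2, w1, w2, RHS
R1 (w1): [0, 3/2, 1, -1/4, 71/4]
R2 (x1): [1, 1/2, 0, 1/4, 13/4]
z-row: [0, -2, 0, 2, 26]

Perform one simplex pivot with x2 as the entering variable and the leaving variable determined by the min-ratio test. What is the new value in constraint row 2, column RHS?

13/2

Ratio test on column x2 — row 1: (71/4)/(3/2) = 71/6; row 2: (13/4)/(1/2) = 13/2. Minimum is 13/2 at row 2 (x1 leaves); pivot element 1/2.
Divide row 2 by 1/2; eliminate column x2 from the other rows.
In the new row 2, the RHS entry is the old entry divided by the pivot: (13/4)/(1/2) = 13/2.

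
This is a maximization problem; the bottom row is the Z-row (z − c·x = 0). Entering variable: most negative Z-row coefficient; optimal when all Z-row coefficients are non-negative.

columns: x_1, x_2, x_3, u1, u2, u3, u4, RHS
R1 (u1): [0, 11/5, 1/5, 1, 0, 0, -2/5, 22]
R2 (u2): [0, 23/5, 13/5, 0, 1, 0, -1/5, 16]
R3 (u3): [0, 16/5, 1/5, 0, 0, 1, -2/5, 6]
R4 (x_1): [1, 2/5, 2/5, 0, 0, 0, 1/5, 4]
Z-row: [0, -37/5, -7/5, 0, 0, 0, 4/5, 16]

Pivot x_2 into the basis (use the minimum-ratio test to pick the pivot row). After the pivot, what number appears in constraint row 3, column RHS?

15/8

Ratio test on column x_2 — row 1: 22/(11/5) = 10; row 2: 16/(23/5) = 80/23; row 3: 6/(16/5) = 15/8; row 4: 4/(2/5) = 10. Minimum is 15/8 at row 3 (u3 leaves); pivot element 16/5.
Divide row 3 by 16/5; eliminate column x_2 from the other rows.
In the new row 3, the RHS entry is the old entry divided by the pivot: 6/(16/5) = 15/8.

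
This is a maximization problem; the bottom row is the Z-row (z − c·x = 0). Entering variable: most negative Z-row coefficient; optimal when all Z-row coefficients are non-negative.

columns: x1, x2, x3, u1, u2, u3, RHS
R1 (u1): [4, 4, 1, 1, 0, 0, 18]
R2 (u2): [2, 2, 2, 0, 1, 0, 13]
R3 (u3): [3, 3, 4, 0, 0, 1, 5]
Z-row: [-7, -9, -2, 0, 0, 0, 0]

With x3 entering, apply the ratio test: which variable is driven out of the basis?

Column x3 entries and ratios — u1: 18/1 = 18; u2: 13/2 = 13/2; u3: 5/4 = 5/4.
Smallest ratio is 5/4 in the row of u3, so u3 leaves.

u3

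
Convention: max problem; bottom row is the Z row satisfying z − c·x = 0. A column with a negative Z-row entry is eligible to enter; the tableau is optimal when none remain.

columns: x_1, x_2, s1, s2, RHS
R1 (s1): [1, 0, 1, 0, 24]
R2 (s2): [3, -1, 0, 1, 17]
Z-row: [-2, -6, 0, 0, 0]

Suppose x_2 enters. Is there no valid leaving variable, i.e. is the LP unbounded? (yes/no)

Every constraint-row entry in column x_2 is ≤ 0, so increasing x_2 is unbounded.

yes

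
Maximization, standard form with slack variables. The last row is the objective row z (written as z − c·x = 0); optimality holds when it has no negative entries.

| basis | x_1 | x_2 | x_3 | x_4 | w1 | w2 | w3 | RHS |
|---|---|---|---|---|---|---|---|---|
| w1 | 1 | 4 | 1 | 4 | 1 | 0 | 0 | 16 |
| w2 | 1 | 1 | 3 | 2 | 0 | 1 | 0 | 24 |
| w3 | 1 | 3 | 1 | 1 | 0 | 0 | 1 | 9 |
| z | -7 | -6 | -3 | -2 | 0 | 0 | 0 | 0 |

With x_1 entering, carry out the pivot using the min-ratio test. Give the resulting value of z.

Ratio test on column x_1 — row 1: 16/1 = 16; row 2: 24/1 = 24; row 3: 9/1 = 9. Minimum is 9 at row 3 (w3 leaves); pivot element 1.
Pivot on row 3; the z-row RHS becomes 0 − (-7)·9 = 63.

63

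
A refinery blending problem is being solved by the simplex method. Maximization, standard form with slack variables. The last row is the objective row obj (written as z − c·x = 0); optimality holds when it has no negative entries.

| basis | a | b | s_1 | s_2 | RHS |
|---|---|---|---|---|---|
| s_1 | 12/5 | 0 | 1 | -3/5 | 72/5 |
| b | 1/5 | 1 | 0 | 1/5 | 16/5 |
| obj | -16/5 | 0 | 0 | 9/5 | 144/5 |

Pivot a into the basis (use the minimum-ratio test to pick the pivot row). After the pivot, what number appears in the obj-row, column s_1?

4/3

Ratio test on column a — row 1: (72/5)/(12/5) = 6; row 2: (16/5)/(1/5) = 16. Minimum is 6 at row 1 (s_1 leaves); pivot element 12/5.
Divide row 1 by 12/5; eliminate column a from the other rows.
obj-row update in column s_1: 0 − (-16/5)·(5/12) = 4/3.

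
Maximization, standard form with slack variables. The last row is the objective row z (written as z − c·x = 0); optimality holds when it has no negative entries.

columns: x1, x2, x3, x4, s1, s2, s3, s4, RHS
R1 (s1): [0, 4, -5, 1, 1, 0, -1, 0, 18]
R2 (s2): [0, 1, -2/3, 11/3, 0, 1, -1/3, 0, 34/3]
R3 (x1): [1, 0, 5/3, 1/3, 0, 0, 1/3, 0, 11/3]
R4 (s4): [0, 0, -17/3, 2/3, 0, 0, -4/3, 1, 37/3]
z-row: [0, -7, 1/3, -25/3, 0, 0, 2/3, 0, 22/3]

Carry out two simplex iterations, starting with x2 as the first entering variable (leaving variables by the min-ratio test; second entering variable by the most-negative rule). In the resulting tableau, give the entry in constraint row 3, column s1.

0

Ratio test on column x2 — row 1: 18/4 = 9/2; row 2: (34/3)/1 = 34/3; row 3: entry 0 ≤ 0; row 4: entry 0 ≤ 0. Minimum is 9/2 at row 1 (s1 leaves); pivot element 4.
Divide row 1 by 4; eliminate column x2 from the other rows.
Second iteration: most negative z-row entry is -101/12 in column x3, so x3 enters.
Ratio test on column x3 — row 1: entry -5/4 ≤ 0; row 2: (41/6)/(7/12) = 82/7; row 3: (11/3)/(5/3) = 11/5; row 4: entry -17/3 ≤ 0. Minimum is 11/5 at row 3 (x1 leaves); pivot element 5/3.
Divide row 3 by 5/3; eliminate column x3 from the other rows.
After both pivots, the entry at constraint row 3, column s1 is 0.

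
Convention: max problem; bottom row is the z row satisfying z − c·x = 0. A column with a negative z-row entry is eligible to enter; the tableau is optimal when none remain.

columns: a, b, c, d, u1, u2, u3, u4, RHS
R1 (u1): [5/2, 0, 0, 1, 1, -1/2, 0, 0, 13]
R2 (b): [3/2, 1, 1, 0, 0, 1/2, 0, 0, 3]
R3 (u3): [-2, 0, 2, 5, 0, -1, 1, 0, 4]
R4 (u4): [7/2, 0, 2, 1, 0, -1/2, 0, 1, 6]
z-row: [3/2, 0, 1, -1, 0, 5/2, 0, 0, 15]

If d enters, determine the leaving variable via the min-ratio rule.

Column d entries and ratios — u1: 13/1 = 13; b: 0 ≤ 0, skip; u3: 4/5 = 4/5; u4: 6/1 = 6.
Smallest ratio is 4/5 in the row of u3, so u3 leaves.

u3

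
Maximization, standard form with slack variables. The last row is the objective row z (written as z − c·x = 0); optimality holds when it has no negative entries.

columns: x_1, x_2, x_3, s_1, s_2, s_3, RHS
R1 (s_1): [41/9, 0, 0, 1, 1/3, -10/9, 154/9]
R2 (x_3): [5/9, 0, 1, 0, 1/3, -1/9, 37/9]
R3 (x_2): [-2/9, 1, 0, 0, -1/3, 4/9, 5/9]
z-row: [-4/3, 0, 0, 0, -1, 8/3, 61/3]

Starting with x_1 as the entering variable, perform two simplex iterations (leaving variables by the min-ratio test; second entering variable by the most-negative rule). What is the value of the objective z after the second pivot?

Ratio test on column x_1 — row 1: (154/9)/(41/9) = 154/41; row 2: (37/9)/(5/9) = 37/5; row 3: entry -2/9 ≤ 0. Minimum is 154/41 at row 1 (s_1 leaves); pivot element 41/9.
Pivot on row 1; the z-row RHS becomes 61/3 − (-4/3)·(154/41) = 1039/41.
Next entering variable (most negative z-row entry -37/41): s_2.
Ratio test on column s_2 — row 1: (154/41)/(3/41) = 154/3; row 2: (83/41)/(12/41) = 83/12; row 3: entry -13/41 ≤ 0. Minimum is 83/12 at row 2 (x_3 leaves); pivot element 12/41.
After the second pivot the z-row RHS is 1039/41 − (-37/41)·(83/12) = 379/12.

379/12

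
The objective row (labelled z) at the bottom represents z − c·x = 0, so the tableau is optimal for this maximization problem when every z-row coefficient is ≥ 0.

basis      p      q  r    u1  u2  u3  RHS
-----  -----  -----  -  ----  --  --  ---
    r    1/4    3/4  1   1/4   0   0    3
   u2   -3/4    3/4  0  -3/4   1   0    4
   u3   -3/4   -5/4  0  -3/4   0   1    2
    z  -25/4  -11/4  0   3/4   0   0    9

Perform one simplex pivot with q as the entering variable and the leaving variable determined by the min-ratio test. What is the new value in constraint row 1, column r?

4/3

Ratio test on column q — row 1: 3/(3/4) = 4; row 2: 4/(3/4) = 16/3; row 3: entry -5/4 ≤ 0. Minimum is 4 at row 1 (r leaves); pivot element 3/4.
Divide row 1 by 3/4; eliminate column q from the other rows.
In the new row 1, the r entry is the old entry divided by the pivot: 1/(3/4) = 4/3.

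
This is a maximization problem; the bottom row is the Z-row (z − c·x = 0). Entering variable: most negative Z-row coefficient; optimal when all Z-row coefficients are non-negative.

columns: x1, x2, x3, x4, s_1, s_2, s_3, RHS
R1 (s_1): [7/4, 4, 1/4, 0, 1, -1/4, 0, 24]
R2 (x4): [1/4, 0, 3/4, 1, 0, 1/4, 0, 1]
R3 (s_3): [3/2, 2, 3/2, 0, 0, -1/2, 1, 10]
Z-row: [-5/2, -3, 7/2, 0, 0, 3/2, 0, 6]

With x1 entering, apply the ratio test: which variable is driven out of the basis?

x4

Column x1 entries and ratios — s_1: 24/(7/4) = 96/7; x4: 1/(1/4) = 4; s_3: 10/(3/2) = 20/3.
Smallest ratio is 4 in the row of x4, so x4 leaves.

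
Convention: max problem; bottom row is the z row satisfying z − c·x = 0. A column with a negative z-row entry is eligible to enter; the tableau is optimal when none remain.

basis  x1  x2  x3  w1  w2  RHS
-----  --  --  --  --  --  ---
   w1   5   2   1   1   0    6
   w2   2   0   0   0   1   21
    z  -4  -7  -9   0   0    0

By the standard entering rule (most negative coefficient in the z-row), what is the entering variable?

Negative z-row entries: x1: -4, x2: -7, x3: -9.
The most negative is -9 in column x3, so x3 enters.

x3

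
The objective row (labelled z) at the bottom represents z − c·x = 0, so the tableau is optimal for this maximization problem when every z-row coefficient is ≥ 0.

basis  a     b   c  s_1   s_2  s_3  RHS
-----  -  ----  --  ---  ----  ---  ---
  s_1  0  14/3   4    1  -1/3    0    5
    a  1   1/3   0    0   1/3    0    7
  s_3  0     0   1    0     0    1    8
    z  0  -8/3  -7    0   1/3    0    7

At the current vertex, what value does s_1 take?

5

s_1 is basic (row 1); its value is the RHS of that row, 5.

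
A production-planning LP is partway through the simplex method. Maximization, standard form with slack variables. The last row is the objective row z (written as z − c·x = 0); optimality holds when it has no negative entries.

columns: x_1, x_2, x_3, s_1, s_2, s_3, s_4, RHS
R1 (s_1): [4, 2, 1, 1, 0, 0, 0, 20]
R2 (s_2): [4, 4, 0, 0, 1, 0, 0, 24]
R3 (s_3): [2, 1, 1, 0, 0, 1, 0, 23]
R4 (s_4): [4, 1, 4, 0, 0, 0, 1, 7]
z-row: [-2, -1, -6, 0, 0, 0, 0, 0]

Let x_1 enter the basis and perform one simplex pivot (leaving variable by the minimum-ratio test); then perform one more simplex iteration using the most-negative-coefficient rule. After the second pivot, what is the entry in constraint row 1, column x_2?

7/4

Ratio test on column x_1 — row 1: 20/4 = 5; row 2: 24/4 = 6; row 3: 23/2 = 23/2; row 4: 7/4 = 7/4. Minimum is 7/4 at row 4 (s_4 leaves); pivot element 4.
Divide row 4 by 4; eliminate column x_1 from the other rows.
Second iteration: most negative z-row entry is -4 in column x_3, so x_3 enters.
Ratio test on column x_3 — row 1: entry -3 ≤ 0; row 2: entry -4 ≤ 0; row 3: entry -1 ≤ 0; row 4: (7/4)/1 = 7/4. Minimum is 7/4 at row 4 (x_1 leaves); pivot element 1.
Divide row 4 by 1; eliminate column x_3 from the other rows.
After both pivots, the entry at constraint row 1, column x_2 is 7/4.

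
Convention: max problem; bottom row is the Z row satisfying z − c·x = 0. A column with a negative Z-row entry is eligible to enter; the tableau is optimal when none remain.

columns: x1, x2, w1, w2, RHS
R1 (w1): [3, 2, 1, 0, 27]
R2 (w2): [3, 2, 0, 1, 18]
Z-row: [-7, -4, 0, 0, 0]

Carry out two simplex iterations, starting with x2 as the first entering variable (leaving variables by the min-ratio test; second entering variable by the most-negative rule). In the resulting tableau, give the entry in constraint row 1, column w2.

-1

Ratio test on column x2 — row 1: 27/2 = 27/2; row 2: 18/2 = 9. Minimum is 9 at row 2 (w2 leaves); pivot element 2.
Divide row 2 by 2; eliminate column x2 from the other rows.
Second iteration: most negative Z-row entry is -1 in column x1, so x1 enters.
Ratio test on column x1 — row 1: entry 0 ≤ 0; row 2: 9/(3/2) = 6. Minimum is 6 at row 2 (x2 leaves); pivot element 3/2.
Divide row 2 by 3/2; eliminate column x1 from the other rows.
After both pivots, the entry at constraint row 1, column w2 is -1.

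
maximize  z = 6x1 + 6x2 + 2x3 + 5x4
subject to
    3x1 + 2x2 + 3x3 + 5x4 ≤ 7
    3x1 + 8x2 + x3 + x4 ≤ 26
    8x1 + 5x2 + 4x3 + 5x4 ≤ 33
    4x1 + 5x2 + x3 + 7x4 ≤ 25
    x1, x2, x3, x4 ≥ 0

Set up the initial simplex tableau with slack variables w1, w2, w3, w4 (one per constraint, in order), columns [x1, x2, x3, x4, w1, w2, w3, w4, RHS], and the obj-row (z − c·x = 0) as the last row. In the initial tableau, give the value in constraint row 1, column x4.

Constraint 1 has coefficient 5 on x4.

5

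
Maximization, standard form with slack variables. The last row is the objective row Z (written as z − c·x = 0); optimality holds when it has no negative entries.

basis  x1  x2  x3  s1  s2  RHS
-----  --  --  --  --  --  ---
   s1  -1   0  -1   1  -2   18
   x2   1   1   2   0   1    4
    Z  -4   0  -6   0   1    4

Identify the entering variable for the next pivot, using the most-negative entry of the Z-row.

x3

Negative Z-row entries: x1: -4, x3: -6.
The most negative is -6 in column x3, so x3 enters.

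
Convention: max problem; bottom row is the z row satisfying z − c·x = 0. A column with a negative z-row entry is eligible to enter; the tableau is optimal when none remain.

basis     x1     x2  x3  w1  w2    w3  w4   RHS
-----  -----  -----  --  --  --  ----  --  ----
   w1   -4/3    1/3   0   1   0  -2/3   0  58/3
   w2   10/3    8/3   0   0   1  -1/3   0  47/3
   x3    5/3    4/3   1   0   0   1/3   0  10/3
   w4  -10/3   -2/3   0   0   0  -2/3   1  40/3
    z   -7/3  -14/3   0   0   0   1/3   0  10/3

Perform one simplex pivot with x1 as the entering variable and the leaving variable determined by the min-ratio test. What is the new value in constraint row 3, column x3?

Ratio test on column x1 — row 1: entry -4/3 ≤ 0; row 2: (47/3)/(10/3) = 47/10; row 3: (10/3)/(5/3) = 2; row 4: entry -10/3 ≤ 0. Minimum is 2 at row 3 (x3 leaves); pivot element 5/3.
Divide row 3 by 5/3; eliminate column x1 from the other rows.
In the new row 3, the x3 entry is the old entry divided by the pivot: 1/(5/3) = 3/5.

3/5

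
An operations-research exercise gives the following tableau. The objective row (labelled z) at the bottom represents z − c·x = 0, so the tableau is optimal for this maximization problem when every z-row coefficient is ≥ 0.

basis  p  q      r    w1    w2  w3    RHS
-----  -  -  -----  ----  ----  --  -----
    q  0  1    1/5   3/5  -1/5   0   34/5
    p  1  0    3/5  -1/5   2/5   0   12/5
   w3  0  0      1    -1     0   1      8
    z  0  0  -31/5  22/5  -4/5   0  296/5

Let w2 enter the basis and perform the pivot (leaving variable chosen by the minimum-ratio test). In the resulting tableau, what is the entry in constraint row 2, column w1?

-1/2

Ratio test on column w2 — row 1: entry -1/5 ≤ 0; row 2: (12/5)/(2/5) = 6; row 3: entry 0 ≤ 0. Minimum is 6 at row 2 (p leaves); pivot element 2/5.
Divide row 2 by 2/5; eliminate column w2 from the other rows.
In the new row 2, the w1 entry is the old entry divided by the pivot: (-1/5)/(2/5) = -1/2.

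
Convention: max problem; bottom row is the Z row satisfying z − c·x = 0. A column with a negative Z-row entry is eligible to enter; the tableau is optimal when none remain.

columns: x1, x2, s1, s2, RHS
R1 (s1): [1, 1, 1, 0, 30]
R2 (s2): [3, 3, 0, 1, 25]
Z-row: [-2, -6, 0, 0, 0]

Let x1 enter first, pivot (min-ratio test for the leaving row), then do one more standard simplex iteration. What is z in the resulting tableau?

Ratio test on column x1 — row 1: 30/1 = 30; row 2: 25/3 = 25/3. Minimum is 25/3 at row 2 (s2 leaves); pivot element 3.
Pivot on row 2; the Z-row RHS becomes 0 − (-2)·(25/3) = 50/3.
Next entering variable (most negative Z-row entry -4): x2.
Ratio test on column x2 — row 1: entry 0 ≤ 0; row 2: (25/3)/1 = 25/3. Minimum is 25/3 at row 2 (x1 leaves); pivot element 1.
After the second pivot the Z-row RHS is 50/3 − (-4)·(25/3) = 50.

50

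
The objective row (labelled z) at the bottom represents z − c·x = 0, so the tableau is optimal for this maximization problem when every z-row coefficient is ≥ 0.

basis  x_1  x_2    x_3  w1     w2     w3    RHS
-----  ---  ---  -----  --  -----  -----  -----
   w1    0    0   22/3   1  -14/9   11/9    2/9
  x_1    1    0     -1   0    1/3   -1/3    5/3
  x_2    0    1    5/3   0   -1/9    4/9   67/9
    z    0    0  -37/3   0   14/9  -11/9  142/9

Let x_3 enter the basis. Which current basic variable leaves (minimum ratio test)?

w1

Column x_3 entries and ratios — w1: (2/9)/(22/3) = 1/33; x_1: -1 ≤ 0, skip; x_2: (67/9)/(5/3) = 67/15.
Smallest ratio is 1/33 in the row of w1, so w1 leaves.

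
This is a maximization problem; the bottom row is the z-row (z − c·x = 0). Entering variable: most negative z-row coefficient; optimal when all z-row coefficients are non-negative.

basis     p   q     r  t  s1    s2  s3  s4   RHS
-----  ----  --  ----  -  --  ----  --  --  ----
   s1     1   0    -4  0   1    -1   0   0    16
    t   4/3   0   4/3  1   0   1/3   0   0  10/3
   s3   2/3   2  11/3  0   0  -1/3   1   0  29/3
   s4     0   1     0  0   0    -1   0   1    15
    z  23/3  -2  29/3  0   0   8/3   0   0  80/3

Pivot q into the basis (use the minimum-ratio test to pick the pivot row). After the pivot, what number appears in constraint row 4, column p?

Ratio test on column q — row 1: entry 0 ≤ 0; row 2: entry 0 ≤ 0; row 3: (29/3)/2 = 29/6; row 4: 15/1 = 15. Minimum is 29/6 at row 3 (s3 leaves); pivot element 2.
Divide row 3 by 2; eliminate column q from the other rows.
Row 4 update in column p: 0 − 1·(1/3) = -1/3.

-1/3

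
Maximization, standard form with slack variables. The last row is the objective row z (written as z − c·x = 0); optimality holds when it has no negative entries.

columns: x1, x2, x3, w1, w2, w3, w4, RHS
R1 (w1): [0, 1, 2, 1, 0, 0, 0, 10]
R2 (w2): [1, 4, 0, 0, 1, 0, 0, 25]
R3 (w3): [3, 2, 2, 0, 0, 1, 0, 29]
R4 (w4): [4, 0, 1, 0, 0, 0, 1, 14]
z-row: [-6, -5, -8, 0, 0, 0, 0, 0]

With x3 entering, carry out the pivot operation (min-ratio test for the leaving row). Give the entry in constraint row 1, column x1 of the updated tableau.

Ratio test on column x3 — row 1: 10/2 = 5; row 2: entry 0 ≤ 0; row 3: 29/2 = 29/2; row 4: 14/1 = 14. Minimum is 5 at row 1 (w1 leaves); pivot element 2.
Divide row 1 by 2; eliminate column x3 from the other rows.
In the new row 1, the x1 entry is the old entry divided by the pivot: 0/2 = 0.

0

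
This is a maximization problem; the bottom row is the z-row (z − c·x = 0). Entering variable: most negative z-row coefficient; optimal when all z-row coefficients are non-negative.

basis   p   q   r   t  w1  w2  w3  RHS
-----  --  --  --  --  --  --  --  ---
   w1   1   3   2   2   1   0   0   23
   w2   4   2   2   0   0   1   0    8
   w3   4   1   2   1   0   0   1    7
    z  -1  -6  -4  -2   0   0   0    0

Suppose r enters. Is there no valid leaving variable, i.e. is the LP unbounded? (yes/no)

no

Column r has positive entries in row(s) 1, 2, 3, so the ratio test bounds it — not unbounded.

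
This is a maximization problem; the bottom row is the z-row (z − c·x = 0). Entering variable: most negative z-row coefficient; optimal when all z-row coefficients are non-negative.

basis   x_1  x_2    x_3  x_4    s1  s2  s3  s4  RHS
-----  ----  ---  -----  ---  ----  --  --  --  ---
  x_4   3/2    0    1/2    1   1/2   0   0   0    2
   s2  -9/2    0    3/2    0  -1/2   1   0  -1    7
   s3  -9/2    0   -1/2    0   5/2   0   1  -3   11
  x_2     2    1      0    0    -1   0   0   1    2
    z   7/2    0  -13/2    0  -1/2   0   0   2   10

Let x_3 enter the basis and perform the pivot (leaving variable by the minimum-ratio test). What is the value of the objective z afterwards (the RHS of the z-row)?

Ratio test on column x_3 — row 1: 2/(1/2) = 4; row 2: 7/(3/2) = 14/3; row 3: entry -1/2 ≤ 0; row 4: entry 0 ≤ 0. Minimum is 4 at row 1 (x_4 leaves); pivot element 1/2.
Pivot on row 1; the z-row RHS becomes 10 − (-13/2)·4 = 36.

36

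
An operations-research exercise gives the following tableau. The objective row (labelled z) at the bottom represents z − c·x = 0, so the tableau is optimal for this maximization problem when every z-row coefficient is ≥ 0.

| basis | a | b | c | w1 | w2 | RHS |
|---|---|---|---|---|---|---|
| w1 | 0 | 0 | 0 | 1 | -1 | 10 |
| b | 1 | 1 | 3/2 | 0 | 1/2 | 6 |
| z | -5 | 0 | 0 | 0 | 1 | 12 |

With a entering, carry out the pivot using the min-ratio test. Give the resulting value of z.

42

Ratio test on column a — row 1: entry 0 ≤ 0; row 2: 6/1 = 6. Minimum is 6 at row 2 (b leaves); pivot element 1.
Pivot on row 2; the z-row RHS becomes 12 − (-5)·6 = 42.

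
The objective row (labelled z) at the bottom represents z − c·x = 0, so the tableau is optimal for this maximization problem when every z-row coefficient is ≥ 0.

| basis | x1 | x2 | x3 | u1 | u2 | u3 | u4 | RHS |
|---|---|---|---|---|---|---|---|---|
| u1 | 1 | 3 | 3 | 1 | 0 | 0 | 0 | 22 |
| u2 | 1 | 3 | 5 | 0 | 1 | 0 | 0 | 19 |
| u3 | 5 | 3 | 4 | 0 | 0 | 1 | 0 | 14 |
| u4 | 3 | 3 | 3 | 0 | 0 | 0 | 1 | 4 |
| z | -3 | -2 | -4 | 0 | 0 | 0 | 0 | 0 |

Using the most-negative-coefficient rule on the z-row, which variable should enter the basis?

x3

Negative z-row entries: x1: -3, x2: -2, x3: -4.
The most negative is -4 in column x3, so x3 enters.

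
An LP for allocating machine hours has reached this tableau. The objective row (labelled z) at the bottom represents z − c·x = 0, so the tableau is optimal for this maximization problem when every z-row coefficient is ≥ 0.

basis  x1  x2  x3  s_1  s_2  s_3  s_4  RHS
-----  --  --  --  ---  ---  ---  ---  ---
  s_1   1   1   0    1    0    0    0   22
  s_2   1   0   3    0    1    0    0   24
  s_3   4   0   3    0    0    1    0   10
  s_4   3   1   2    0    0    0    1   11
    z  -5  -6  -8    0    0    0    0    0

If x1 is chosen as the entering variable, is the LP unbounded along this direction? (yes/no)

Column x1 has positive entries in row(s) 1, 2, 3, 4, so the ratio test bounds it — not unbounded.

no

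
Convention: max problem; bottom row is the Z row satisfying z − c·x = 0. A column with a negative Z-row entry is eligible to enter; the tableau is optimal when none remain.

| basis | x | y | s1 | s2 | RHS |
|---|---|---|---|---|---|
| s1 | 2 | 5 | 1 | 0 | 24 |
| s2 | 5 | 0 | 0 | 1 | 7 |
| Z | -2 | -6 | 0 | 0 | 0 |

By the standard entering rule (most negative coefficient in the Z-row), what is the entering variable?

y

Negative Z-row entries: x: -2, y: -6.
The most negative is -6 in column y, so y enters.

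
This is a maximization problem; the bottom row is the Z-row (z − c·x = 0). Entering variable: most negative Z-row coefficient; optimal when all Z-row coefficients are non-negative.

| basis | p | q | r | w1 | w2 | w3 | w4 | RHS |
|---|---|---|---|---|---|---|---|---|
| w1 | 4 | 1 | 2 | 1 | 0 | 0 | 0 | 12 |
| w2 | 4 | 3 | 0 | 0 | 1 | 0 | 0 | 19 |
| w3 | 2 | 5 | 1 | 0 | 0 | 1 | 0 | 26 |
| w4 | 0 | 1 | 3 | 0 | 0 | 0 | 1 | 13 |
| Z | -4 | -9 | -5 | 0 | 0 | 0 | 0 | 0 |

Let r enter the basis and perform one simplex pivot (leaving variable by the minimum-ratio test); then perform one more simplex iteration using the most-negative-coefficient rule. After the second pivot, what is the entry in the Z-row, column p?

-6/7

Ratio test on column r — row 1: 12/2 = 6; row 2: entry 0 ≤ 0; row 3: 26/1 = 26; row 4: 13/3 = 13/3. Minimum is 13/3 at row 4 (w4 leaves); pivot element 3.
Divide row 4 by 3; eliminate column r from the other rows.
Second iteration: most negative Z-row entry is -22/3 in column q, so q enters.
Ratio test on column q — row 1: (10/3)/(1/3) = 10; row 2: 19/3 = 19/3; row 3: (65/3)/(14/3) = 65/14; row 4: (13/3)/(1/3) = 13. Minimum is 65/14 at row 3 (w3 leaves); pivot element 14/3.
Divide row 3 by 14/3; eliminate column q from the other rows.
After both pivots, the entry at the Z-row, column p is -6/7.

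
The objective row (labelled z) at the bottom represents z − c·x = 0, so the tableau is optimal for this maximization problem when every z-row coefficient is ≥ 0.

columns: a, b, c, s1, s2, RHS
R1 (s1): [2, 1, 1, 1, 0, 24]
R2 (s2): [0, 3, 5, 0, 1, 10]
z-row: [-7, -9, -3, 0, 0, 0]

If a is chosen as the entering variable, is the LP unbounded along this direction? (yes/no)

no

Column a has positive entries in row(s) 1, so the ratio test bounds it — not unbounded.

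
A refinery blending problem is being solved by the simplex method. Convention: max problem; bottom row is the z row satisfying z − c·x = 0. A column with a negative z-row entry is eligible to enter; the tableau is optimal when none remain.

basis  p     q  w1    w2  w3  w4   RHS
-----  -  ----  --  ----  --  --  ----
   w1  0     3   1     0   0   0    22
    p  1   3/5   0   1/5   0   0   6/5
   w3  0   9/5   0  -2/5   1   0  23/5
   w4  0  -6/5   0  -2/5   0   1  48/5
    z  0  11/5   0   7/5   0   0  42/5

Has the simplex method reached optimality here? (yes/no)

Every z-row coefficient is ≥ 0, so the tableau is optimal.

yes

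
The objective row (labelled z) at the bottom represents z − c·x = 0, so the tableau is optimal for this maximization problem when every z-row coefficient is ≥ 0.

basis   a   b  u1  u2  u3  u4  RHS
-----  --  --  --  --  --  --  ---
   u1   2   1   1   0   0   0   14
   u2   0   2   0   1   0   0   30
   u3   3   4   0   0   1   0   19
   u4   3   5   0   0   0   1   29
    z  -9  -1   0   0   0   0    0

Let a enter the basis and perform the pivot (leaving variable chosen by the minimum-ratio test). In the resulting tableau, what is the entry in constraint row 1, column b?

-5/3

Ratio test on column a — row 1: 14/2 = 7; row 2: entry 0 ≤ 0; row 3: 19/3 = 19/3; row 4: 29/3 = 29/3. Minimum is 19/3 at row 3 (u3 leaves); pivot element 3.
Divide row 3 by 3; eliminate column a from the other rows.
Row 1 update in column b: 1 − 2·(4/3) = -5/3.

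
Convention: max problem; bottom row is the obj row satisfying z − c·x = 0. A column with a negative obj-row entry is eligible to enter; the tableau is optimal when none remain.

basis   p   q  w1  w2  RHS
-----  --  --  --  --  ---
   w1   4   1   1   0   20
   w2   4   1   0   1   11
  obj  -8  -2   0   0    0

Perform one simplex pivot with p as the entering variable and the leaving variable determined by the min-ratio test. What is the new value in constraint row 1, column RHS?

9

Ratio test on column p — row 1: 20/4 = 5; row 2: 11/4 = 11/4. Minimum is 11/4 at row 2 (w2 leaves); pivot element 4.
Divide row 2 by 4; eliminate column p from the other rows.
Row 1 update in column RHS: 20 − 4·(11/4) = 9.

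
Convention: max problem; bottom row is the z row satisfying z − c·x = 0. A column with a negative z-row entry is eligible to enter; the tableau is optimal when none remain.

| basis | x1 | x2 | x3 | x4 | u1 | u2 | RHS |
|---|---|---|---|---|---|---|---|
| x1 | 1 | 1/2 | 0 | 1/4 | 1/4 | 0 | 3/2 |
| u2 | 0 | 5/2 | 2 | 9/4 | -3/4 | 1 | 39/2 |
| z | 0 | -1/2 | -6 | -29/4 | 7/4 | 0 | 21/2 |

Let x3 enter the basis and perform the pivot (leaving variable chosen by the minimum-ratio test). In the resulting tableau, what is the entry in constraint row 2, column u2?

Ratio test on column x3 — row 1: entry 0 ≤ 0; row 2: (39/2)/2 = 39/4. Minimum is 39/4 at row 2 (u2 leaves); pivot element 2.
Divide row 2 by 2; eliminate column x3 from the other rows.
In the new row 2, the u2 entry is the old entry divided by the pivot: 1/2 = 1/2.

1/2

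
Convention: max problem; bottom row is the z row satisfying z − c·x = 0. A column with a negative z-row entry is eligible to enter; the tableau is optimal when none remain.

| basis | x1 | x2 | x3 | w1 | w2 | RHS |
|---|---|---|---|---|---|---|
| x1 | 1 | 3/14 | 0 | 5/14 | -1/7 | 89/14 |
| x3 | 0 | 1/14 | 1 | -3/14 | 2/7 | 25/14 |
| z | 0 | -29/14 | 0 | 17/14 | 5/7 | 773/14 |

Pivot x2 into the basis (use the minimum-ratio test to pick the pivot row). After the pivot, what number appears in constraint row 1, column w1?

1

Ratio test on column x2 — row 1: (89/14)/(3/14) = 89/3; row 2: (25/14)/(1/14) = 25. Minimum is 25 at row 2 (x3 leaves); pivot element 1/14.
Divide row 2 by 1/14; eliminate column x2 from the other rows.
Row 1 update in column w1: 5/14 − (3/14)·(-3) = 1.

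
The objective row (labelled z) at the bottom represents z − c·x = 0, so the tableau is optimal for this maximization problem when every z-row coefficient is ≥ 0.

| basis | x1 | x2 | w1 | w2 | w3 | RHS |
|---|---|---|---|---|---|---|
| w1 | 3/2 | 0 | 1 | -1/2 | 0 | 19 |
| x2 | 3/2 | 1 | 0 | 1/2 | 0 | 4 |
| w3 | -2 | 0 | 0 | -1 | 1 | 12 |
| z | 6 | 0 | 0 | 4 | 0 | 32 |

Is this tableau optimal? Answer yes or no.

Every z-row coefficient is ≥ 0, so the tableau is optimal.

yes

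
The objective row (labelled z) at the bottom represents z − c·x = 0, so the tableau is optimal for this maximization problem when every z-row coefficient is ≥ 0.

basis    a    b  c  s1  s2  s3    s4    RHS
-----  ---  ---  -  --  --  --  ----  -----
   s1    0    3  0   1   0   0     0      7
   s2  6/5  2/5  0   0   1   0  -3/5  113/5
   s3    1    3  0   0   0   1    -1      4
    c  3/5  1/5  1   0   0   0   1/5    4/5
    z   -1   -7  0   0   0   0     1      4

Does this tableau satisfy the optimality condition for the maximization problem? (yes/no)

no

The z-row has a negative entry -7 in column b, so it is not optimal.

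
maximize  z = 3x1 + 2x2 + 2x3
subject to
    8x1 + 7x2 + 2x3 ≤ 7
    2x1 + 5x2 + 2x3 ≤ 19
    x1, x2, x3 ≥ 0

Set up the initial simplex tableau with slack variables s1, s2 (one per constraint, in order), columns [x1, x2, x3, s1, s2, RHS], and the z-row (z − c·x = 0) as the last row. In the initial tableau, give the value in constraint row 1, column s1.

1

Slack s1 belongs to constraint 1; its column is the unit vector e_1, so the entry in row 1 is 1.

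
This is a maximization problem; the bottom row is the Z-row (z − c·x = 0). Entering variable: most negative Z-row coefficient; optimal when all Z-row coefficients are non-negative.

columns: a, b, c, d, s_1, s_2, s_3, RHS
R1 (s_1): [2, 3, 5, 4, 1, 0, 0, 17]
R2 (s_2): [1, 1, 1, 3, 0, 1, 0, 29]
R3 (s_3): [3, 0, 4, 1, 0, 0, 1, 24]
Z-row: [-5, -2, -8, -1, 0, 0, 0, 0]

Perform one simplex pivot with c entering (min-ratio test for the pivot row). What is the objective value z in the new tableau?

136/5

Ratio test on column c — row 1: 17/5 = 17/5; row 2: 29/1 = 29; row 3: 24/4 = 6. Minimum is 17/5 at row 1 (s_1 leaves); pivot element 5.
Pivot on row 1; the Z-row RHS becomes 0 − (-8)·(17/5) = 136/5.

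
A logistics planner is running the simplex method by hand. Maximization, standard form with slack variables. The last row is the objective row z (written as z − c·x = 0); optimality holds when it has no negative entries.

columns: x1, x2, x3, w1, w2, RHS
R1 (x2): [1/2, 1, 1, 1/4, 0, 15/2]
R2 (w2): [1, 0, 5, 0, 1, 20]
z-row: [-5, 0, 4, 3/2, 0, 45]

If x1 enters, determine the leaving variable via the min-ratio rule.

Column x1 entries and ratios — x2: (15/2)/(1/2) = 15; w2: 20/1 = 20.
Smallest ratio is 15 in the row of x2, so x2 leaves.

x2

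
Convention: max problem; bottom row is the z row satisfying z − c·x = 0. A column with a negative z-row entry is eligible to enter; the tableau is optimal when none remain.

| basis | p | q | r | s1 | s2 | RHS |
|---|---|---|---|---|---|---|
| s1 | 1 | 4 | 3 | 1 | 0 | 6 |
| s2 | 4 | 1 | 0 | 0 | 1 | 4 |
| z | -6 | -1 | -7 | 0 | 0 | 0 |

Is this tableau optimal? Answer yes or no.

no

The z-row has a negative entry -7 in column r, so it is not optimal.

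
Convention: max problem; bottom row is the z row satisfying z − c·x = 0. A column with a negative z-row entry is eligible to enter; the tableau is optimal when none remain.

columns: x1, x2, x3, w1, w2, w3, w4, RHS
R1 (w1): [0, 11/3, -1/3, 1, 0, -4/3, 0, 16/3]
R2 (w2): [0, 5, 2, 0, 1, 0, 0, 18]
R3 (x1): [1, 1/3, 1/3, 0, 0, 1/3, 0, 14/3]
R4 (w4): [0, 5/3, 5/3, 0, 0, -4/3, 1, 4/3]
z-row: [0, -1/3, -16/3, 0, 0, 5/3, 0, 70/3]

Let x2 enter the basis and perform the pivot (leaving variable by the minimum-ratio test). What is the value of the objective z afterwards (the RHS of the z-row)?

Ratio test on column x2 — row 1: (16/3)/(11/3) = 16/11; row 2: 18/5 = 18/5; row 3: (14/3)/(1/3) = 14; row 4: (4/3)/(5/3) = 4/5. Minimum is 4/5 at row 4 (w4 leaves); pivot element 5/3.
Pivot on row 4; the z-row RHS becomes 70/3 − (-1/3)·(4/5) = 118/5.

118/5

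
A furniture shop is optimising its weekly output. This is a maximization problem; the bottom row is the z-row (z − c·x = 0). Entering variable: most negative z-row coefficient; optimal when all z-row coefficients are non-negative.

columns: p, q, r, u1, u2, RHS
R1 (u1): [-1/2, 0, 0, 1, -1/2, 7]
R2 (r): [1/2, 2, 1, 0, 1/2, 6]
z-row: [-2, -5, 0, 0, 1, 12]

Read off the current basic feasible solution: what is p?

0

p is not in the basis, so in the current basic feasible solution p = 0.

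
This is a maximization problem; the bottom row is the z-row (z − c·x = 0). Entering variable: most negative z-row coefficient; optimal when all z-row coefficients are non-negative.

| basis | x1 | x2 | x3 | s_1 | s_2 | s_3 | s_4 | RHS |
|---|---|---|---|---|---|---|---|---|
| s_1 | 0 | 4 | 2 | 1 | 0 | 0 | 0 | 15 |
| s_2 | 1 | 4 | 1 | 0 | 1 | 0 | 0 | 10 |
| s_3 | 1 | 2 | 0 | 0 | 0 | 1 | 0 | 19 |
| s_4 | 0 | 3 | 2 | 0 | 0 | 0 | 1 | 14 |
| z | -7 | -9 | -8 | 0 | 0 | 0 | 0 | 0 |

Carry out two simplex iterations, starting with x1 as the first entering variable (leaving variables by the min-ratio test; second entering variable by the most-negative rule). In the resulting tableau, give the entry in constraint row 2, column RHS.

Ratio test on column x1 — row 1: entry 0 ≤ 0; row 2: 10/1 = 10; row 3: 19/1 = 19; row 4: entry 0 ≤ 0. Minimum is 10 at row 2 (s_2 leaves); pivot element 1.
Divide row 2 by 1; eliminate column x1 from the other rows.
Second iteration: most negative z-row entry is -1 in column x3, so x3 enters.
Ratio test on column x3 — row 1: 15/2 = 15/2; row 2: 10/1 = 10; row 3: entry -1 ≤ 0; row 4: 14/2 = 7. Minimum is 7 at row 4 (s_4 leaves); pivot element 2.
Divide row 4 by 2; eliminate column x3 from the other rows.
After both pivots, the entry at constraint row 2, column RHS is 3.

3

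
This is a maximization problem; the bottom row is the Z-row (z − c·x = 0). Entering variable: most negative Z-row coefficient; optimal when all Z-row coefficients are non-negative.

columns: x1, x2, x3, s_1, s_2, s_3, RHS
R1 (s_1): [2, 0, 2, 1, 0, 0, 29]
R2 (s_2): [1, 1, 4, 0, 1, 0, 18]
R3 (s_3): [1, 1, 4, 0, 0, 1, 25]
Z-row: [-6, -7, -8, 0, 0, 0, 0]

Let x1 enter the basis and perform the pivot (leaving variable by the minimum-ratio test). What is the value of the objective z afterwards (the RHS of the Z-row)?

Ratio test on column x1 — row 1: 29/2 = 29/2; row 2: 18/1 = 18; row 3: 25/1 = 25. Minimum is 29/2 at row 1 (s_1 leaves); pivot element 2.
Pivot on row 1; the Z-row RHS becomes 0 − (-6)·(29/2) = 87.

87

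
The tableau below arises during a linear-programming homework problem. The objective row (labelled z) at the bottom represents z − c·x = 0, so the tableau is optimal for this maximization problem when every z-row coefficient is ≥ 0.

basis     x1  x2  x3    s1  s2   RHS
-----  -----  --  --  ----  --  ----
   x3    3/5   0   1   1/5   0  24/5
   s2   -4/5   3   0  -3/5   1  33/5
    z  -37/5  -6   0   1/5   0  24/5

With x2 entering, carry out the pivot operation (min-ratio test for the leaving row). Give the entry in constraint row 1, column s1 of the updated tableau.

1/5

Ratio test on column x2 — row 1: entry 0 ≤ 0; row 2: (33/5)/3 = 11/5. Minimum is 11/5 at row 2 (s2 leaves); pivot element 3.
Divide row 2 by 3; eliminate column x2 from the other rows.
Row 1 update in column s1: 1/5 − 0·(-1/5) = 1/5.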